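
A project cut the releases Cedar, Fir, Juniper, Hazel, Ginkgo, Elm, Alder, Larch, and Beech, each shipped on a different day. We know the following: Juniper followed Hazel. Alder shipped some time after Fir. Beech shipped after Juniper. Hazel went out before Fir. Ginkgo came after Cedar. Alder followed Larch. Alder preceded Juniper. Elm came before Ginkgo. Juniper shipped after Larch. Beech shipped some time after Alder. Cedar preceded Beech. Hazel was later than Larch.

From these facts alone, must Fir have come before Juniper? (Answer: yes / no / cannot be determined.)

yes

Chain the constraints: Fir → Alder → Juniper. Each link is directly stated, so Fir comes before Juniper.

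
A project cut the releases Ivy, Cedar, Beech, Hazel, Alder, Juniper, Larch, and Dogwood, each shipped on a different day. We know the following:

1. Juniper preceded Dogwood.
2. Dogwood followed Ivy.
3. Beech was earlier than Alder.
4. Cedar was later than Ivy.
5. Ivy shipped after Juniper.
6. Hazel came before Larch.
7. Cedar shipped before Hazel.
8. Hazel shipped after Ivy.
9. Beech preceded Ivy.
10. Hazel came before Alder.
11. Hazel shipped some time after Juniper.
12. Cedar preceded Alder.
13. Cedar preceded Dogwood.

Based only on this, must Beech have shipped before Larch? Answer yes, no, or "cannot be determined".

yes

Chain the constraints: Beech → Ivy → Hazel → Larch. Each link is directly stated, so Beech comes before Larch.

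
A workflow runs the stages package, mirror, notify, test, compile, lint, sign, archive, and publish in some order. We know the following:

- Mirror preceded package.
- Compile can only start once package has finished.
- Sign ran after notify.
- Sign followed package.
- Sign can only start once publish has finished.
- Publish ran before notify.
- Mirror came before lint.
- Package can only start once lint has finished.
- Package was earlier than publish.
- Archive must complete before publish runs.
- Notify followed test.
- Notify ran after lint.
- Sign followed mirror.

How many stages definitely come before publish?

Directly stated before publish: archive and package.
Lint reaches publish via lint → package → publish.
Mirror reaches publish via mirror → package → publish.
No chain forces sign (or any of the others) ahead of publish.
That's archive, lint, mirror, and package — 4 in all.

4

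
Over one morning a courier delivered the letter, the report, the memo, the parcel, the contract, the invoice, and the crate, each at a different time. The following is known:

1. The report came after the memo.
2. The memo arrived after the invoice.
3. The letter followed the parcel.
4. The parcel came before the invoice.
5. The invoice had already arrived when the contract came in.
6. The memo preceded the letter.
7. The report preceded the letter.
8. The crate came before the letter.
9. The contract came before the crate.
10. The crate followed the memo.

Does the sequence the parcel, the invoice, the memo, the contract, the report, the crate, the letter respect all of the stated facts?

yes

Check each stated constraint against the proposed order — e.g. the memo is ahead of the letter; the parcel is ahead of the letter. Every pair is in the required order; nothing is violated.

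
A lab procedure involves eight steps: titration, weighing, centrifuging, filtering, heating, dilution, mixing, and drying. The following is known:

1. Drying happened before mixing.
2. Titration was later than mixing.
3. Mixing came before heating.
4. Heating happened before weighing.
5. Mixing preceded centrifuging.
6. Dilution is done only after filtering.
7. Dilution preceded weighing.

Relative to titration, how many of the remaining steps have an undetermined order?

Forced before titration: drying and mixing.
That leaves centrifuging, dilution, filtering, heating, and weighing with no forced order relative to titration — 5.

5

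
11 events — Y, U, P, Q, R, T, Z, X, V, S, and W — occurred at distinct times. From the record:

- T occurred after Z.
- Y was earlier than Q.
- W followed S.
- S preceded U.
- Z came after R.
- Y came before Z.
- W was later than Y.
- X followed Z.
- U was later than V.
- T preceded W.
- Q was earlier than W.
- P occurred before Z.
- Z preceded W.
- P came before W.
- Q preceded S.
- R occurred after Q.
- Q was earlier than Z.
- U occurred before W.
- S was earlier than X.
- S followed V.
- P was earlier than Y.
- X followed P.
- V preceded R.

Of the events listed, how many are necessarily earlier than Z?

Directly stated before Z: P, Q, R, and Y.
V reaches Z via V → R → Z.
No chain forces S (or any of the others) ahead of Z.
That's P, Q, R, V, and Y — 5 in all.

5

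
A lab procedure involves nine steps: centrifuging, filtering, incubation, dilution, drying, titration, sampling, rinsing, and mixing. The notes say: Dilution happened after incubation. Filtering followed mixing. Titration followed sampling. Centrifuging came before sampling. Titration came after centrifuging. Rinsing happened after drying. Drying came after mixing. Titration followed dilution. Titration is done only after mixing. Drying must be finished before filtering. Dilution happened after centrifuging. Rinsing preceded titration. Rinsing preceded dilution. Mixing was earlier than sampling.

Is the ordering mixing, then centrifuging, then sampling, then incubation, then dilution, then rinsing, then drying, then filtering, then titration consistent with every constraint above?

no

The constraints require rinsing before dilution, but in the proposed sequence dilution appears ahead of rinsing. That one violation is enough.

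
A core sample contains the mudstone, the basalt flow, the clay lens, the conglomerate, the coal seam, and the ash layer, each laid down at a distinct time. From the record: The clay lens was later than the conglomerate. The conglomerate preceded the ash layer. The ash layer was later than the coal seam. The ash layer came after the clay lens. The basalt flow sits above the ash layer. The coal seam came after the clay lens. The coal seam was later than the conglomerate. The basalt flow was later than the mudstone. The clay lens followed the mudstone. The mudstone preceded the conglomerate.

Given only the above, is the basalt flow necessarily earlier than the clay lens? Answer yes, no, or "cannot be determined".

Tracing the constraints gives the clay lens → the ash layer → the basalt flow, so the clay lens must come before the basalt flow.
That means the basalt flow cannot be before the clay lens.

no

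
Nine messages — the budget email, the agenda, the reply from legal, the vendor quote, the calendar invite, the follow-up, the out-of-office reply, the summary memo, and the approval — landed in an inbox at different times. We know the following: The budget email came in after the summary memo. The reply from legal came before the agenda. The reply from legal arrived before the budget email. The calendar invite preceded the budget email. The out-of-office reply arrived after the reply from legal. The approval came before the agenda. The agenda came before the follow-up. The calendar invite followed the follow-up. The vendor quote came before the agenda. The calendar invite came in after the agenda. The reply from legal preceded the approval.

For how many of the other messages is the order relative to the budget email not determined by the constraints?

1

Forced before the budget email: the agenda, the approval, the calendar invite, the follow-up, the reply from legal, the summary memo, and the vendor quote.
That leaves the out-of-office reply with no forced order relative to the budget email — 1.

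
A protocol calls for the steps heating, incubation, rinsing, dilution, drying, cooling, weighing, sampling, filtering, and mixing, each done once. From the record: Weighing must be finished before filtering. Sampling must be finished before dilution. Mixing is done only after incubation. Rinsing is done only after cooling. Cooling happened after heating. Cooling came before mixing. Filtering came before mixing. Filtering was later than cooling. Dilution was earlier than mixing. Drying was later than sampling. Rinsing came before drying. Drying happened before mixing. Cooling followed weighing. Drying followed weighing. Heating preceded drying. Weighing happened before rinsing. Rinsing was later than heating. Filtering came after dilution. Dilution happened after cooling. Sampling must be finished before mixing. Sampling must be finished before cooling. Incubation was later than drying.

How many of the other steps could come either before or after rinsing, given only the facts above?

2

Forced before rinsing: cooling, heating, sampling, and weighing; forced after rinsing: drying, incubation, and mixing.
That leaves dilution and filtering with no forced order relative to rinsing — 2.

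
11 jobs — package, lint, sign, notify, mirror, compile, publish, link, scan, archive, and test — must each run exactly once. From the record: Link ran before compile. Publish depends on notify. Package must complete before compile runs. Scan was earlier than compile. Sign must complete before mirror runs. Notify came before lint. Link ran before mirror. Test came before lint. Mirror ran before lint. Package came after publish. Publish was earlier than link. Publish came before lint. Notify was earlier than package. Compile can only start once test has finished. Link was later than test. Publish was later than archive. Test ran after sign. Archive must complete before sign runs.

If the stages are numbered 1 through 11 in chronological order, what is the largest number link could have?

8

Link must come before compile, lint, and mirror — 3 stages forced after it.
Everything else can be placed before link in some valid order, so link can sit as late as position 11 − 3 = 8.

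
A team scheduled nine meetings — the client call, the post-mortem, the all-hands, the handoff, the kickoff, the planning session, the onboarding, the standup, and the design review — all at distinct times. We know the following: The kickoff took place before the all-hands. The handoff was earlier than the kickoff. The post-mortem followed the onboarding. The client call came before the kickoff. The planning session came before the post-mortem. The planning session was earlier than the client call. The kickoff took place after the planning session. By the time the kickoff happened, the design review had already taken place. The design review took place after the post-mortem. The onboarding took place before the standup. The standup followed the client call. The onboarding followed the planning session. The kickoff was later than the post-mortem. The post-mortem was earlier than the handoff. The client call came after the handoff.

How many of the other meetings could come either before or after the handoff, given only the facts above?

1

Forced before the handoff: the onboarding, the planning session, and the post-mortem; forced after the handoff: the all-hands, the client call, the kickoff, and the standup.
That leaves the design review with no forced order relative to the handoff — 1.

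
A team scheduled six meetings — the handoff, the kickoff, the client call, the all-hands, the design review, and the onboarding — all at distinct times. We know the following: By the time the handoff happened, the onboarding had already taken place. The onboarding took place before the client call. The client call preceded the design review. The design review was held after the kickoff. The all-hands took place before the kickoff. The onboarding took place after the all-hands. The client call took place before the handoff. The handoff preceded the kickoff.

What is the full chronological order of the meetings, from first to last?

the all-hands, the onboarding, the client call, the handoff, the kickoff, the design review

The constraints fix every adjacent pair, so only one ordering works:
the all-hands → the onboarding → the client call → the handoff → the kickoff → the design review.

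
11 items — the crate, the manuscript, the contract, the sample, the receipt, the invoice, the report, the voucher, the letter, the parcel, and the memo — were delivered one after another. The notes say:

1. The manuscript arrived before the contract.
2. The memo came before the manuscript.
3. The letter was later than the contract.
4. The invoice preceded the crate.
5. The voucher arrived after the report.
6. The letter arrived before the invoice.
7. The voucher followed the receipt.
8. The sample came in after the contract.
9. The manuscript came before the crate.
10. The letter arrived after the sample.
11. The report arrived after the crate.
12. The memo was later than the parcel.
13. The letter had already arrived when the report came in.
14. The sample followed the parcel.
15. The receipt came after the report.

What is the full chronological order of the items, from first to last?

the parcel, the memo, the manuscript, the contract, the sample, the letter, the invoice, the crate, the report, the receipt, the voucher

The constraints fix every adjacent pair, so only one ordering works:
the parcel → the memo → the manuscript → the contract → the sample → the letter → the invoice → the crate → the report → the receipt → the voucher.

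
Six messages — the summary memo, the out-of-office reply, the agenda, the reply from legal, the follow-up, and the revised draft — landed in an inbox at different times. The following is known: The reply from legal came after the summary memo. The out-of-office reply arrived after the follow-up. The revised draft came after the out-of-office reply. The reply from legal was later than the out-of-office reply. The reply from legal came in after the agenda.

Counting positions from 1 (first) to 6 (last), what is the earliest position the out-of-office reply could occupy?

2

The follow-up must come before the out-of-office reply — 1 forced predecessor.
Nothing else is forced ahead of the out-of-office reply, so its earliest slot is position 1 + 1 = 2.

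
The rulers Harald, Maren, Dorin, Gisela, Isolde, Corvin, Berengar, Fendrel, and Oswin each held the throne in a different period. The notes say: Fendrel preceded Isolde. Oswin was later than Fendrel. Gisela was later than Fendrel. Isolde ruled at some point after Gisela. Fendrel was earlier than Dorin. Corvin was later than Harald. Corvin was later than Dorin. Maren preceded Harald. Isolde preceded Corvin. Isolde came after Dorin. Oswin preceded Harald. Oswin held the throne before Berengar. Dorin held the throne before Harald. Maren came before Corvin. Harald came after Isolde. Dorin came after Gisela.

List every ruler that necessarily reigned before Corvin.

Dorin, Fendrel, Gisela, Harald, Isolde, Maren, Oswin

Directly stated before Corvin: Dorin, Harald, Isolde, and Maren.
Fendrel reaches Corvin via Fendrel → Isolde → Corvin.
Gisela reaches Corvin via Gisela → Isolde → Corvin.
Oswin reaches Corvin via Oswin → Harald → Corvin.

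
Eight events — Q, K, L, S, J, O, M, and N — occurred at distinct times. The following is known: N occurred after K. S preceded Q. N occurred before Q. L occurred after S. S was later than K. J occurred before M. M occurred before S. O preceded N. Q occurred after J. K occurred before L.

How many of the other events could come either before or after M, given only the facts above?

Forced before M: J; forced after M: L, Q, and S.
That leaves K, N, and O with no forced order relative to M — 3.

3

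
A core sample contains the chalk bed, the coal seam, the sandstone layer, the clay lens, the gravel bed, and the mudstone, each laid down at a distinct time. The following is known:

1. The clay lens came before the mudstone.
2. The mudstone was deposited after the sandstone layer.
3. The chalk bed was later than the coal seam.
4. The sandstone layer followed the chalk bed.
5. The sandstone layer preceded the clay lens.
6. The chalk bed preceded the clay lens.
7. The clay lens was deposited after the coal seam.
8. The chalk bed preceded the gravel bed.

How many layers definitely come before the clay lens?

Directly stated before the clay lens: the chalk bed, the coal seam, and the sandstone layer.
No chain forces the mudstone (or any of the others) ahead of the clay lens.
That's the chalk bed, the coal seam, and the sandstone layer — 3 in all.

3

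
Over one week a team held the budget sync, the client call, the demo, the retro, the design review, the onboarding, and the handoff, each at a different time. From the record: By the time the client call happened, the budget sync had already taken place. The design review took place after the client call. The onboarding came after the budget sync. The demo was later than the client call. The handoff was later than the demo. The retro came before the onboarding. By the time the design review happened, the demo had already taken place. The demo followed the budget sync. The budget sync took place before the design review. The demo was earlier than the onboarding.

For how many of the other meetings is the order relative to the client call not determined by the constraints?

Forced before the client call: the budget sync; forced after the client call: the demo, the design review, the handoff, and the onboarding.
That leaves the retro with no forced order relative to the client call — 1.

1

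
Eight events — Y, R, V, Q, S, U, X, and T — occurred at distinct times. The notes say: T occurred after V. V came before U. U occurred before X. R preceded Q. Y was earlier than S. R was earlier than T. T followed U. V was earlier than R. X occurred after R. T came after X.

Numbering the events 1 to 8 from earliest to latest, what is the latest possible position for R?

R must come before Q, T, and X — 3 events forced after it.
Everything else can be placed before R in some valid order, so R can sit as late as position 8 − 3 = 5.

5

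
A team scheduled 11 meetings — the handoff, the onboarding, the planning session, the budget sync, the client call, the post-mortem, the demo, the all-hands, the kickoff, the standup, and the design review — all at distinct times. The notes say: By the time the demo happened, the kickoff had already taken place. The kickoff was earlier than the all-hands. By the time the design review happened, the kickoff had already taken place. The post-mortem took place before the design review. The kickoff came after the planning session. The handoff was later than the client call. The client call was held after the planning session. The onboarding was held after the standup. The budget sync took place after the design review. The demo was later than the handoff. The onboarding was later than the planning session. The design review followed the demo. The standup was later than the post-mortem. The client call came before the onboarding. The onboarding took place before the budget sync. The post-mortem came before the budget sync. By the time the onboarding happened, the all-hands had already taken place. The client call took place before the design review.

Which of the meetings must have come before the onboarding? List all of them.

Directly stated before the onboarding: the all-hands, the client call, the planning session, and the standup.
The kickoff reaches the onboarding via the kickoff → the all-hands → the onboarding.
The post-mortem reaches the onboarding via the post-mortem → the standup → the onboarding.
No chain forces the handoff (or any of the others) ahead of the onboarding.

the all-hands, the client call, the kickoff, the planning session, the post-mortem, the standup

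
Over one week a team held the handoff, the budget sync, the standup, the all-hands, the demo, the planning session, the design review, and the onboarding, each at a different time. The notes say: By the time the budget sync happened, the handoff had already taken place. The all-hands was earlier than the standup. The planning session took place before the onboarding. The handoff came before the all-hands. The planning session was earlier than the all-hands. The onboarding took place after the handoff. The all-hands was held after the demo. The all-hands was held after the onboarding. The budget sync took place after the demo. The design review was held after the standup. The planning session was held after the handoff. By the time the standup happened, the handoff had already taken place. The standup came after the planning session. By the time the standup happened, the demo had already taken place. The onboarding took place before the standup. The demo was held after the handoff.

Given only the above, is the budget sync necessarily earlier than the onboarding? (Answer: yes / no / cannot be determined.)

cannot be determined

No chain of stated constraints runs from the budget sync to the onboarding, and none runs from the onboarding to the budget sync either.
So the relative order of the budget sync and the onboarding is not fixed by the given facts.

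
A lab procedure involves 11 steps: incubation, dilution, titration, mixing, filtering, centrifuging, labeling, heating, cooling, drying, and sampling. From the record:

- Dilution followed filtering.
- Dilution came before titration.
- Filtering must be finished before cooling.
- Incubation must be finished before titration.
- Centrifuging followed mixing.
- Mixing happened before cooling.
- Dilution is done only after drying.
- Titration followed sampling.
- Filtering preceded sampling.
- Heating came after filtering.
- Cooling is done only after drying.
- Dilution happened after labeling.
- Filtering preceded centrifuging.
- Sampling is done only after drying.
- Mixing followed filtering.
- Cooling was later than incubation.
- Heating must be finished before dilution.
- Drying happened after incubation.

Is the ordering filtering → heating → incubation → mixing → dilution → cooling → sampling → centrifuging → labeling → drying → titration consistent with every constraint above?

no

The constraints require drying before cooling, but in the proposed sequence cooling appears ahead of drying. That one violation is enough.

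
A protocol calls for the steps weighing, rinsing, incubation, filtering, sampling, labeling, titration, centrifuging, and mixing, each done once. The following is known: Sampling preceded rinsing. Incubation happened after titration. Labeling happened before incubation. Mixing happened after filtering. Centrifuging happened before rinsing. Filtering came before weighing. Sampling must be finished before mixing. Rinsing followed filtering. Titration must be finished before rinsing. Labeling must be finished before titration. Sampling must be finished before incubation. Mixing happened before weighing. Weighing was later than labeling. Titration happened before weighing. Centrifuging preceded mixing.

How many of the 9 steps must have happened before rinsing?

Directly stated before rinsing: centrifuging, filtering, sampling, and titration.
Labeling reaches rinsing via labeling → titration → rinsing.
No chain forces mixing (or any of the others) ahead of rinsing.
That's centrifuging, filtering, labeling, sampling, and titration — 5 in all.

5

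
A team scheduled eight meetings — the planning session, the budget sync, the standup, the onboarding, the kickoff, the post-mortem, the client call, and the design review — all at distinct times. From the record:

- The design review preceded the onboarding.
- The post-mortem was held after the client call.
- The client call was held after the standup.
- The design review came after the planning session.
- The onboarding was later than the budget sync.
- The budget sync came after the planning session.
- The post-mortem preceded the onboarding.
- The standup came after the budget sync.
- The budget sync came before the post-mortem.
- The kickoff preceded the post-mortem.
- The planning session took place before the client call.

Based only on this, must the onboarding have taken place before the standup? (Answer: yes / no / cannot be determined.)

no

Tracing the constraints gives the standup → the client call → the post-mortem → the onboarding, so the standup must come before the onboarding.
That means the onboarding cannot be before the standup.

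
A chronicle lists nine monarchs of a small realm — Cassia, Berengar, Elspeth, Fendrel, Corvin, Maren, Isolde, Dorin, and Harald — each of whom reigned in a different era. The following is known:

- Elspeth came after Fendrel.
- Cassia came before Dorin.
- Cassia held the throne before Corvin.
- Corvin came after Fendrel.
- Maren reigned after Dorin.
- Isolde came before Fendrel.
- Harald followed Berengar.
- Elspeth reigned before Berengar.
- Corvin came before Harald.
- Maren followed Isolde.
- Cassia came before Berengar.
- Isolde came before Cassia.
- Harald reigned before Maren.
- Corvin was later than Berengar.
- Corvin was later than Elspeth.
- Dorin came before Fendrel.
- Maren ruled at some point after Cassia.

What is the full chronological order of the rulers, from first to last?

Isolde, Cassia, Dorin, Fendrel, Elspeth, Berengar, Corvin, Harald, Maren

The constraints fix every adjacent pair, so only one ordering works:
Isolde → Cassia → Dorin → Fendrel → Elspeth → Berengar → Corvin → Harald → Maren.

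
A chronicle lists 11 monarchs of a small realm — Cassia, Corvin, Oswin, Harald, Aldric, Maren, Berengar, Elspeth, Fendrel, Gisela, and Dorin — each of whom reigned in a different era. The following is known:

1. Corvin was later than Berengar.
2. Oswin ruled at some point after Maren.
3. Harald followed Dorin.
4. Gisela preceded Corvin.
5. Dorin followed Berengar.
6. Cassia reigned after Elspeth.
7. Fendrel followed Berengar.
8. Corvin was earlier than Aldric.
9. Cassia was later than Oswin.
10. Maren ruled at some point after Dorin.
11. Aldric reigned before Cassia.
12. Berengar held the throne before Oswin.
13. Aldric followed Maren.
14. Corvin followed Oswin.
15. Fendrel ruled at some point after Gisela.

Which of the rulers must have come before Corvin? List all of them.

Directly stated before Corvin: Berengar, Gisela, and Oswin.
Dorin reaches Corvin via Dorin → Maren → Oswin → Corvin.
Maren reaches Corvin via Maren → Oswin → Corvin.
No chain forces Fendrel (or any of the others) ahead of Corvin.

Berengar, Dorin, Gisela, Maren, Oswin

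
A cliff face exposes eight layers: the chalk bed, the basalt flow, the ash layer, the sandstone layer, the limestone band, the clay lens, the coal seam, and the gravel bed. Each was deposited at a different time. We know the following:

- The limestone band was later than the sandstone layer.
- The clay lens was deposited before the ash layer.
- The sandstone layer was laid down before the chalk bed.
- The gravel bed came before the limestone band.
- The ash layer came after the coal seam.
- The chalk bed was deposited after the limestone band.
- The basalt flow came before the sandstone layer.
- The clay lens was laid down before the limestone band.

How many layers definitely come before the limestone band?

Directly stated before the limestone band: the clay lens, the gravel bed, and the sandstone layer.
The basalt flow reaches the limestone band via the basalt flow → the sandstone layer → the limestone band.
No chain forces the ash layer (or any of the others) ahead of the limestone band.
That's the basalt flow, the clay lens, the gravel bed, and the sandstone layer — 4 in all.

4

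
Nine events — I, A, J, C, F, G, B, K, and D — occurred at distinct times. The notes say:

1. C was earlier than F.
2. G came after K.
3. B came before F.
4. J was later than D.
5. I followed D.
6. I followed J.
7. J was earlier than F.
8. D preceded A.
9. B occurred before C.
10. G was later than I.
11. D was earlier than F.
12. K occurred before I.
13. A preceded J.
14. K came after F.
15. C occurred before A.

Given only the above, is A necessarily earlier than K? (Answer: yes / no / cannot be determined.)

yes

Chain the constraints: A → J → F → K. Each link is directly stated, so A comes before K.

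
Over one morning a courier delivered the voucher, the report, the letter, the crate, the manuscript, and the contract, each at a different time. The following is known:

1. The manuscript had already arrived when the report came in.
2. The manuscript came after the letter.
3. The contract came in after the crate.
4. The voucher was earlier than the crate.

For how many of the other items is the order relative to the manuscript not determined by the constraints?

3

Forced before the manuscript: the letter; forced after the manuscript: the report.
That leaves the contract, the crate, and the voucher with no forced order relative to the manuscript — 3.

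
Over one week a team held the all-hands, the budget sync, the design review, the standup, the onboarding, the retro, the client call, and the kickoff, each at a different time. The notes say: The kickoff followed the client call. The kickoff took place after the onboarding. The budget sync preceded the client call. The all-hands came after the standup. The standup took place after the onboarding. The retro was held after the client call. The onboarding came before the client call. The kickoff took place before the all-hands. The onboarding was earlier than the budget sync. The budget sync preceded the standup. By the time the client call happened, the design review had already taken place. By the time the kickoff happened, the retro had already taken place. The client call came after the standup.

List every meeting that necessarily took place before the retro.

Directly stated before the retro: the client call.
The budget sync reaches the retro via the budget sync → the client call → the retro.
The design review reaches the retro via the design review → the client call → the retro.
The onboarding reaches the retro via the onboarding → the client call → the retro.
Likewise the standup reaches the retro by chaining the stated constraints.

the budget sync, the client call, the design review, the onboarding, the standup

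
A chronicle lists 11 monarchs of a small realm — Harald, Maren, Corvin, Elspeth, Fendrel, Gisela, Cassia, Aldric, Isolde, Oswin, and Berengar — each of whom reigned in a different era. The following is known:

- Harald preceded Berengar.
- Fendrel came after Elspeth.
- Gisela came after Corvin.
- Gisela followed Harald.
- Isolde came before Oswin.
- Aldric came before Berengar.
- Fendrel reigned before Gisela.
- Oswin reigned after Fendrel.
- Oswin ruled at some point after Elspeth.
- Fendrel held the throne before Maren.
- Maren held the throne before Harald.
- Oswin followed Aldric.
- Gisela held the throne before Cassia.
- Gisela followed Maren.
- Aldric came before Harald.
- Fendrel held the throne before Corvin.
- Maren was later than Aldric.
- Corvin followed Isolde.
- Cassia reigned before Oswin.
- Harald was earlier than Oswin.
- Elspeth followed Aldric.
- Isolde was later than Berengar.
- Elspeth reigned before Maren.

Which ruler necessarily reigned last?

Every other ruler has a chain of constraints placing them before Oswin, so Oswin is last.

Oswin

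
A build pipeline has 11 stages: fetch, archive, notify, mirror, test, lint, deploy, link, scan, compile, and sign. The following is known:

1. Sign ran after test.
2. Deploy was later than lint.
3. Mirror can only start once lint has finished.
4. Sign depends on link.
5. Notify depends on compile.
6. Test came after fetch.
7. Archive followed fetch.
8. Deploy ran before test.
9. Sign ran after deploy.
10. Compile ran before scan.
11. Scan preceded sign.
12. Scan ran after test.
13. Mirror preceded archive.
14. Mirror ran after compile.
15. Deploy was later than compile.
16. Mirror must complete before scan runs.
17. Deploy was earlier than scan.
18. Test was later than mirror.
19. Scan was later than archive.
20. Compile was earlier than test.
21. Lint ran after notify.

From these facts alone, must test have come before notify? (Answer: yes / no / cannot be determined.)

Tracing the constraints gives notify → lint → deploy → test, so notify must come before test.
That means test cannot be before notify.

no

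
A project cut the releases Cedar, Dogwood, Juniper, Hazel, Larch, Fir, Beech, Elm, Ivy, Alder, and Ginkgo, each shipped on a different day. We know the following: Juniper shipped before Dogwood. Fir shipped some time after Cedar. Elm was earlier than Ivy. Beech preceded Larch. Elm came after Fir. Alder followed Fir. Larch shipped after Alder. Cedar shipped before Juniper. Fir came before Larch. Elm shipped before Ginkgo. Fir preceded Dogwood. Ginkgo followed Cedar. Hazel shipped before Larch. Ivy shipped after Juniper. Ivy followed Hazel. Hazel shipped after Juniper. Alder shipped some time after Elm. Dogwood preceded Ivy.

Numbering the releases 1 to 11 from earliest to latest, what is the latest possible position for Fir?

Fir must come before Alder, Dogwood, Elm, Ginkgo, Ivy, and Larch — 6 releases forced after it.
Everything else can be placed before Fir in some valid order, so Fir can sit as late as position 11 − 6 = 5.

5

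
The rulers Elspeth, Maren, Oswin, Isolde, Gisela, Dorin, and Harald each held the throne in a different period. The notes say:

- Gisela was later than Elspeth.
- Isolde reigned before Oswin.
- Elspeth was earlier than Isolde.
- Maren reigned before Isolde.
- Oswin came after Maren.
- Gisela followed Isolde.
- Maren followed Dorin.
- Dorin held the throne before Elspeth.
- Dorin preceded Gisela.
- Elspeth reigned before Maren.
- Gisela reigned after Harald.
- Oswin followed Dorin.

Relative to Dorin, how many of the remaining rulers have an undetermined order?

Forced after Dorin: Elspeth, Gisela, Isolde, Maren, and Oswin.
That leaves Harald with no forced order relative to Dorin — 1.

1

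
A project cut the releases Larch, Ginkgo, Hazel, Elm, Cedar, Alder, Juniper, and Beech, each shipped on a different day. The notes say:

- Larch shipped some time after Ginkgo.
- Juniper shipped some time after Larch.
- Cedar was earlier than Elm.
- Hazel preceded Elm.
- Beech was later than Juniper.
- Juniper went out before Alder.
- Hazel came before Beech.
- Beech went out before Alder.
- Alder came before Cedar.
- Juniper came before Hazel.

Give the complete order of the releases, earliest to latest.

The constraints fix every adjacent pair, so only one ordering works:
Ginkgo → Larch → Juniper → Hazel → Beech → Alder → Cedar → Elm.

Ginkgo, Larch, Juniper, Hazel, Beech, Alder, Cedar, Elm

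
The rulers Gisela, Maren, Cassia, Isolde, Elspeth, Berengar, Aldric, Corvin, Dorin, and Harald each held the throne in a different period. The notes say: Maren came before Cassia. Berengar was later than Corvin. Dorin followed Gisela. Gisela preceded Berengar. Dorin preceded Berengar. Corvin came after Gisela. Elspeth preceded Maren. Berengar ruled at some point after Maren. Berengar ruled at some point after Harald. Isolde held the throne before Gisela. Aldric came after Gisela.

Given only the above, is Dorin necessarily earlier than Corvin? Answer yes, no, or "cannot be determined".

No chain of stated constraints runs from Dorin to Corvin, and none runs from Corvin to Dorin either.
So the relative order of Dorin and Corvin is not fixed by the given facts.

cannot be determined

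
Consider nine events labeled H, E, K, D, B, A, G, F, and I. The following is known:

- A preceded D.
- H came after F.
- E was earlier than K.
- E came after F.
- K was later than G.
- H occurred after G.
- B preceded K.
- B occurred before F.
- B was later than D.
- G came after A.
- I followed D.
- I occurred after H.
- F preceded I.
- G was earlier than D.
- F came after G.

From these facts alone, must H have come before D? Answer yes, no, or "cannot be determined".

no

Tracing the constraints gives D → B → F → H, so D must come before H.
That means H cannot be before D.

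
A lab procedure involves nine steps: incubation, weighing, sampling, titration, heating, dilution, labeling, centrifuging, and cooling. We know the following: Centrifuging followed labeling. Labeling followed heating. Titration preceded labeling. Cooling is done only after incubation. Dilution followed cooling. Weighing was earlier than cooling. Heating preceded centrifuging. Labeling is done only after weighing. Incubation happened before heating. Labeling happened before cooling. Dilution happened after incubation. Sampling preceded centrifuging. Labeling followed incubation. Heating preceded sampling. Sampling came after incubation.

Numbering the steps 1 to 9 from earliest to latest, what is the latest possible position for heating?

Heating must come before centrifuging, cooling, dilution, labeling, and sampling — 5 steps forced after it.
Everything else can be placed before heating in some valid order, so heating can sit as late as position 9 − 5 = 4.

4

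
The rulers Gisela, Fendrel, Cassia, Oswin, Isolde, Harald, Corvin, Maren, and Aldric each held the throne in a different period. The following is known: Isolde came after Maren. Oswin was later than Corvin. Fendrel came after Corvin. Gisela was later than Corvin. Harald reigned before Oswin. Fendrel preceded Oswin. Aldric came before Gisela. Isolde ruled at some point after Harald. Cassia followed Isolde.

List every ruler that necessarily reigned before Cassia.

Directly stated before Cassia: Isolde.
Harald reaches Cassia via Harald → Isolde → Cassia.
Maren reaches Cassia via Maren → Isolde → Cassia.
No chain forces Gisela (or any of the others) ahead of Cassia.

Harald, Isolde, Maren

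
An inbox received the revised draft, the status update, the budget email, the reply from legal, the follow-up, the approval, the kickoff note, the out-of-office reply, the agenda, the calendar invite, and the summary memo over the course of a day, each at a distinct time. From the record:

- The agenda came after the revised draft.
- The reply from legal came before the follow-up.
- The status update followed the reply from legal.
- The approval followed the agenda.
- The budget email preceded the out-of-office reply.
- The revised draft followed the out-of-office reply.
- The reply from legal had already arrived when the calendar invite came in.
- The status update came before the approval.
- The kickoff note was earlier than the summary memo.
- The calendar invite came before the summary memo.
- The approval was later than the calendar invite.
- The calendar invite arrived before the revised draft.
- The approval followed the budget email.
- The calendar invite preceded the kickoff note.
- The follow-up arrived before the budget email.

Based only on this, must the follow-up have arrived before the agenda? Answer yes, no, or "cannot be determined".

Chain the constraints: the follow-up → the budget email → the out-of-office reply → the revised draft → the agenda. Each link is directly stated, so the follow-up comes before the agenda.

yes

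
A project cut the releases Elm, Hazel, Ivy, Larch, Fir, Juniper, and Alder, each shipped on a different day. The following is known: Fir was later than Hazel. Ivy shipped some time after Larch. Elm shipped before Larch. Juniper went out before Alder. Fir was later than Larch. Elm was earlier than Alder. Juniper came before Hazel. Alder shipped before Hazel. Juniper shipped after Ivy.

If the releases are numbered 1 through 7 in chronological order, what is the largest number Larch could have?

2

Larch must come before Alder, Fir, Hazel, Ivy, and Juniper — 5 releases forced after it.
Everything else can be placed before Larch in some valid order, so Larch can sit as late as position 7 − 5 = 2.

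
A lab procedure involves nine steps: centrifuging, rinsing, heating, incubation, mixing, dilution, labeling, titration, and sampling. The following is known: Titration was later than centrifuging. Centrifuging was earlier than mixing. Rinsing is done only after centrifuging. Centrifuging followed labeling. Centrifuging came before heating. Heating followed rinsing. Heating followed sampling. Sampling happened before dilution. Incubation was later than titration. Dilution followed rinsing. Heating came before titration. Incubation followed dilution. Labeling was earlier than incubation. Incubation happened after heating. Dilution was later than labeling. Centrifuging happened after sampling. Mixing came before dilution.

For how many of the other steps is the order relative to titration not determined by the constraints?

Forced before titration: centrifuging, heating, labeling, rinsing, and sampling; forced after titration: incubation.
That leaves dilution and mixing with no forced order relative to titration — 2.

2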